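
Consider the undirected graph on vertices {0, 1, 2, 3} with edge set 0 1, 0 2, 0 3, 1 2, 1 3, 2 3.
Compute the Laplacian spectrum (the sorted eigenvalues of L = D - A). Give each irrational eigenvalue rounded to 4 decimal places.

Each diagonal entry of L is the vertex degree and each off-diagonal entry is -1 where an edge is present, 0 otherwise; in the order [0, 1, 2, 3] the diagonal is [3, 3, 3, 3]. Since every row of L sums to 0, the all-ones vector is in the kernel and 0 is an eigenvalue. The single zero eigenvalue shows the graph is connected.

[0, 4, 4, 4]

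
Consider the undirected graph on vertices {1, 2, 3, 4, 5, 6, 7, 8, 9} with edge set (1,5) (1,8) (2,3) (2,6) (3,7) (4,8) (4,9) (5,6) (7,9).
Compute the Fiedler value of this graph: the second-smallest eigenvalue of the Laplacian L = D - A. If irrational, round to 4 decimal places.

Each diagonal entry of L is the vertex degree and each off-diagonal entry is -1 where an edge is present, 0 otherwise; in the order [1, 2, 3, 4, 5, 6, 7, 8, 9] the diagonal is [2, 2, 2, 2, 2, 2, 2, 2, 2]. The sorted Laplacian eigenvalues are [0, 0.4679, 0.4679, 1.6527, 1.6527, 3, 3, 3.8794, 3.8794]; the algebraic connectivity is the second entry, 0.4679. There is one zero in the spectrum, matching the 1 component.

0.4679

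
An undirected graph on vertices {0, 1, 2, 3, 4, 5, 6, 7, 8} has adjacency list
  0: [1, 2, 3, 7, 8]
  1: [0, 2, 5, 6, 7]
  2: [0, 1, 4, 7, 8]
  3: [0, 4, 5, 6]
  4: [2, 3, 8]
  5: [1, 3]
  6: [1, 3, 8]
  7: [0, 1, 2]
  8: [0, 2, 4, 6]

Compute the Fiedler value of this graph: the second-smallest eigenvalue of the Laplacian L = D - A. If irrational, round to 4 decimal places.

With the vertex order [0, 1, 2, 3, 4, 5, 6, 7, 8], the degrees are [5, 5, 5, 4, 3, 2, 3, 3, 4], giving D = diag(5, 5, 5, 4, 3, 2, 3, 3, 4) and L = D - A. The sorted Laplacian eigenvalues are [0, 1.6777, 2.1381, 2.7494, 4.0327, 4.5879, 5.2730, 6.4123, 7.1289]; the algebraic connectivity is the second entry, 1.6777. The largest eigenvalue, 7.1289, is at most the vertex count 9.

1.6777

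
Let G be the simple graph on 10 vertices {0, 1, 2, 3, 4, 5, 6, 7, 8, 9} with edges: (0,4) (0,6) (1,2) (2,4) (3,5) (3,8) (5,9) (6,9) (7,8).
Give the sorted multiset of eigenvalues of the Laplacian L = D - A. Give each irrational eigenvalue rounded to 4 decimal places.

[0, 0.0979, 0.3820, 0.8244, 1.3820, 2, 2.6180, 3.1756, 3.6180, 3.9021]

Reading degrees in the order [0, 1, 2, 3, 4, 5, 6, 7, 8, 9] gives [2, 1, 2, 2, 2, 2, 2, 1, 2, 2]; set D = diag(2, 1, 2, 2, 2, 2, 2, 1, 2, 2) and form L = D - A. Since every row of L sums to 0, the all-ones vector is in the kernel and 0 is an eigenvalue. The eigenvalues sum to 18, which equals trace(L) = 2|E|.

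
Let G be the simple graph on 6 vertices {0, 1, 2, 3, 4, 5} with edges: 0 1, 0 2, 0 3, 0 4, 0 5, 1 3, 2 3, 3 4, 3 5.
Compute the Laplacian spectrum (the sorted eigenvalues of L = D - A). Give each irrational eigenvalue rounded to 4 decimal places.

[0, 2, 2, 2, 6, 6]

With the vertex order [0, 1, 2, 3, 4, 5], the degrees are [5, 2, 2, 5, 2, 2], giving D = diag(5, 2, 2, 5, 2, 2) and L = D - A. L is symmetric positive semidefinite, so every eigenvalue is real and nonnegative. The single zero eigenvalue shows the graph is connected. By the matrix-tree theorem the graph has (1/6) * product of the nonzero eigenvalues = 48 spanning trees.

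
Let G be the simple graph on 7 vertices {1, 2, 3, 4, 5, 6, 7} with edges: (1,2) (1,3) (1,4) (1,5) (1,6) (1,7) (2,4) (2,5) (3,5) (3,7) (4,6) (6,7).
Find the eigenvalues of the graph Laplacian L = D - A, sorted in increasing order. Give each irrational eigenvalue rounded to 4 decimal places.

[0, 2, 2, 4, 4, 5, 7]

Reading degrees in the order [1, 2, 3, 4, 5, 6, 7] gives [6, 3, 3, 3, 3, 3, 3]; set D = diag(6, 3, 3, 3, 3, 3, 3) and form L = D - A. Diagonalising L (or applying a numerical eigensolver to the 7x7 matrix) gives the spectrum above. The single zero eigenvalue shows the graph is connected. By the matrix-tree theorem the graph has (1/7) * product of the nonzero eigenvalues = 320 spanning trees.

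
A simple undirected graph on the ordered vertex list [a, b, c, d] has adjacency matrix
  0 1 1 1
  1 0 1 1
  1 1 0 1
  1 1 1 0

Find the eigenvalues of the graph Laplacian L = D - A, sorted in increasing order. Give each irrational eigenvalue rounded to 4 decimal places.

[0, 4, 4, 4]

Reading degrees in the order [a, b, c, d] gives [3, 3, 3, 3]; set D = diag(3, 3, 3, 3) and form L = D - A. Since every row of L sums to 0, the all-ones vector is in the kernel and 0 is an eigenvalue.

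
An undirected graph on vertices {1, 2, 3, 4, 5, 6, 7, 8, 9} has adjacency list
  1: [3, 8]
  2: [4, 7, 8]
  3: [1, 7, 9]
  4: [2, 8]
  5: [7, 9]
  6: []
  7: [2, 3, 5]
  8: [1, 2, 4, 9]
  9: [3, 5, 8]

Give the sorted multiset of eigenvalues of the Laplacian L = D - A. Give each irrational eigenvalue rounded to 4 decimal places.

With the vertex order [1, 2, 3, 4, 5, 6, 7, 8, 9], the degrees are [2, 3, 3, 2, 2, 0, 3, 4, 3], giving D = diag(2, 3, 3, 2, 2, 0, 3, 4, 3) and L = D - A. The multiplicity of 0 as a Laplacian eigenvalue equals the number of connected components. The 2 zero eigenvalues correspond to the 2 connected components. The eigenvalues sum to 22, which equals trace(L) = 2|E|. The largest eigenvalue, 5.5616, is at most the vertex count 9.

[0, 0, 1.0681, 1.4384, 2.4824, 3, 3.5176, 4.9319, 5.5616]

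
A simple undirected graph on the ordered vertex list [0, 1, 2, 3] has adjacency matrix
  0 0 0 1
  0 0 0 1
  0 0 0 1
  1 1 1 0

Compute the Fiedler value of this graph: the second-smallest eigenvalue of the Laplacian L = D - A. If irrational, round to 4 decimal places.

1

Each diagonal entry of L is the vertex degree and each off-diagonal entry is -1 where an edge is present, 0 otherwise; in the order [0, 1, 2, 3] the diagonal is [1, 1, 1, 3]. The sorted Laplacian eigenvalues are [0, 1, 1, 4]; the algebraic connectivity is the second entry, 1. The eigenvalues sum to 6, which equals trace(L) = 2|E|.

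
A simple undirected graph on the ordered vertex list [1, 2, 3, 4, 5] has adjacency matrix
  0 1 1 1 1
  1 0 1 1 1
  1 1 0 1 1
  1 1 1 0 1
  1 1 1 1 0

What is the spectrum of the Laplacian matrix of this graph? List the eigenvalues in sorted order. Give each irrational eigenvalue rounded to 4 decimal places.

[0, 5, 5, 5, 5]

Each diagonal entry of L is the vertex degree and each off-diagonal entry is -1 where an edge is present, 0 otherwise; in the order [1, 2, 3, 4, 5] the diagonal is [4, 4, 4, 4, 4]. Diagonalising L (or applying a numerical eigensolver to the 5x5 matrix) gives the spectrum above. The single zero eigenvalue shows the graph is connected. By the matrix-tree theorem the graph has (1/5) * product of the nonzero eigenvalues = 125 spanning trees. The largest eigenvalue, 5, is at most the vertex count 5.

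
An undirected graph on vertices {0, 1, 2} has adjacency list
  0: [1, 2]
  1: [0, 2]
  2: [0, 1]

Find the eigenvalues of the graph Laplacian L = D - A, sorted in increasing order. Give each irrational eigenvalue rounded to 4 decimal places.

[0, 3, 3]

With the vertex order [0, 1, 2], the degrees are [2, 2, 2], giving D = diag(2, 2, 2) and L = D - A. L is symmetric positive semidefinite, so every eigenvalue is real and nonnegative. The eigenvalues sum to 6, which equals trace(L) = 2|E|.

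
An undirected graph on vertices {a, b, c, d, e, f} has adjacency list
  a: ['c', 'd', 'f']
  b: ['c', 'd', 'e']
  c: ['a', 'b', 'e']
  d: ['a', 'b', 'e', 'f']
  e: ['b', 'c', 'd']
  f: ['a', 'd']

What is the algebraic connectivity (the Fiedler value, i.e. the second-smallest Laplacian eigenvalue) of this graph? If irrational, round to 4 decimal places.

1.4384

Each diagonal entry of L is the vertex degree and each off-diagonal entry is -1 where an edge is present, 0 otherwise; in the order [a, b, c, d, e, f] the diagonal is [3, 3, 3, 4, 3, 2]. Computing the eigenvalues of L and sorting gives [0, 1.4384, 3, 4, 4, 5.5616]. The Fiedler value lambda_2 = 1.4384 is strictly positive, so the graph is connected. The eigenvalues sum to 18, which equals trace(L) = 2|E|.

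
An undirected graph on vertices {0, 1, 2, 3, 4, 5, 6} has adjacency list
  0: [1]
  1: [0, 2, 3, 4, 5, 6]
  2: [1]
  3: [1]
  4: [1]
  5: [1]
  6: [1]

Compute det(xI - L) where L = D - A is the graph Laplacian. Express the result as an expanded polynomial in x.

With the vertex order [0, 1, 2, 3, 4, 5, 6], the degrees are [1, 6, 1, 1, 1, 1, 1], giving D = diag(1, 6, 1, 1, 1, 1, 1) and L = D - A. The eigenvalues of L are [0, 1, 1, 1, 1, 1, 7]; the characteristic polynomial is the product of (x - lambda_i), which multiplies out to x^7 - 12x^6 + 45x^5 - 80x^4 + 75x^3 - 36x^2 + 7x. The coefficient of x^6 equals -trace(L) = -12, matching the sum of degrees. The largest eigenvalue, 7, is at most the vertex count 7.

x^7 - 12x^6 + 45x^5 - 80x^4 + 75x^3 - 36x^2 + 7x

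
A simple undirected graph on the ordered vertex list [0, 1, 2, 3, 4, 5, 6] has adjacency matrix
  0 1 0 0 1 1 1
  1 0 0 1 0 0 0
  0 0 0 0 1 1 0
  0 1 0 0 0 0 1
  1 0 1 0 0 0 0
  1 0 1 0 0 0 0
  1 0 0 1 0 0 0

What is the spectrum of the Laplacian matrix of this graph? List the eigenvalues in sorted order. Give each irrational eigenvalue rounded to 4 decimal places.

With the vertex order [0, 1, 2, 3, 4, 5, 6], the degrees are [4, 2, 2, 2, 2, 2, 2], giving D = diag(4, 2, 2, 2, 2, 2, 2) and L = D - A. L is symmetric positive semidefinite, so every eigenvalue is real and nonnegative. The single zero eigenvalue shows the graph is connected.

[0, 0.5858, 2, 2, 2.5858, 3.4142, 5.4142]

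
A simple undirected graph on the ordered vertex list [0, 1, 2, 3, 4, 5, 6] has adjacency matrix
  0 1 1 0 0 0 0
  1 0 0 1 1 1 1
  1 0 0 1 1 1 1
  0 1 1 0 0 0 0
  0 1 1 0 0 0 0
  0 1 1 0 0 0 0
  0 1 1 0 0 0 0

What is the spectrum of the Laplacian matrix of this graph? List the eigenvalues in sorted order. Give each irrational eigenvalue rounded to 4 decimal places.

Each diagonal entry of L is the vertex degree and each off-diagonal entry is -1 where an edge is present, 0 otherwise; in the order [0, 1, 2, 3, 4, 5, 6] the diagonal is [2, 5, 5, 2, 2, 2, 2]. The multiplicity of 0 as a Laplacian eigenvalue equals the number of connected components. The single zero eigenvalue shows the graph is connected. There is one zero in the spectrum, matching the 1 component.

[0, 2, 2, 2, 2, 5, 7]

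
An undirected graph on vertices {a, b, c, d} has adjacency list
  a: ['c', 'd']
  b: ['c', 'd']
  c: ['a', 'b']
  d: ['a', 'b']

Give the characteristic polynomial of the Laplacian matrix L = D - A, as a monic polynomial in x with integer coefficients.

Reading degrees in the order [a, b, c, d] gives [2, 2, 2, 2]; set D = diag(2, 2, 2, 2) and form L = D - A. Computing det(xI - L) by cofactor expansion (or equivalently via sum-over-permutations) gives x^4 - 8x^3 + 20x^2 - 16x. Since p(0) = det(-L) = 0, x divides p(x). There is one zero in the spectrum, matching the 1 component.

x^4 - 8x^3 + 20x^2 - 16x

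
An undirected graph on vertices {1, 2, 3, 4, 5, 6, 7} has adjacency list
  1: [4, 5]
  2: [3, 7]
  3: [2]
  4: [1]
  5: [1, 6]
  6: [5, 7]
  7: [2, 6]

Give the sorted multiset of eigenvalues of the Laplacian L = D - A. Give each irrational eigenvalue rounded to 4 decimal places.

[0, 0.1981, 0.7530, 1.5550, 2.4450, 3.2470, 3.8019]

With the vertex order [1, 2, 3, 4, 5, 6, 7], the degrees are [2, 2, 1, 1, 2, 2, 2], giving D = diag(2, 2, 1, 1, 2, 2, 2) and L = D - A. The multiplicity of 0 as a Laplacian eigenvalue equals the number of connected components.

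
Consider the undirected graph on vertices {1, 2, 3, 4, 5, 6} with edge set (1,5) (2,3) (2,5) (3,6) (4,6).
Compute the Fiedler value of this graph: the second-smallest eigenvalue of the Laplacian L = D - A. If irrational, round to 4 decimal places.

0.2679

Each diagonal entry of L is the vertex degree and each off-diagonal entry is -1 where an edge is present, 0 otherwise; in the order [1, 2, 3, 4, 5, 6] the diagonal is [1, 2, 2, 1, 2, 2]. Computing the eigenvalues of L and sorting gives [0, 0.2679, 1, 2, 3, 3.7321]. The Fiedler value lambda_2 = 0.2679 is strictly positive, so the graph is connected. The largest eigenvalue, 3.7321, is at most the vertex count 6.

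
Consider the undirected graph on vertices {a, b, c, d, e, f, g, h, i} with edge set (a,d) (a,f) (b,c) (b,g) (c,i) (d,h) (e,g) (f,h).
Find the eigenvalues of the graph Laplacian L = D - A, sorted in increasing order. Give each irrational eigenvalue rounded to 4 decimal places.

[0, 0, 0.3820, 1.3820, 2, 2, 2.6180, 3.6180, 4]

Each diagonal entry of L is the vertex degree and each off-diagonal entry is -1 where an edge is present, 0 otherwise; in the order [a, b, c, d, e, f, g, h, i] the diagonal is [2, 2, 2, 2, 1, 2, 2, 2, 1]. Since every row of L sums to 0, the all-ones vector is in the kernel and 0 is an eigenvalue. The 2 zero eigenvalues correspond to the 2 connected components. The largest eigenvalue, 4, is at most the vertex count 9. The eigenvalues sum to 16, which equals trace(L) = 2|E|.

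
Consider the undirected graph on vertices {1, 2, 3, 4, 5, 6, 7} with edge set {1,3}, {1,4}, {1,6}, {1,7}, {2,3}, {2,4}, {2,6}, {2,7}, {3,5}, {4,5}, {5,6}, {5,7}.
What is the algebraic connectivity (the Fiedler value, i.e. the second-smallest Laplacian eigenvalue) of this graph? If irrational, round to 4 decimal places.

With the vertex order [1, 2, 3, 4, 5, 6, 7], the degrees are [4, 4, 3, 3, 4, 3, 3], giving D = diag(4, 4, 3, 3, 4, 3, 3) and L = D - A. The smallest Laplacian eigenvalue is always 0. The next one, lambda_2 = 3, measures how hard the graph is to disconnect: larger values mean better connectivity. The eigenvalues sum to 24, which equals trace(L) = 2|E|.

3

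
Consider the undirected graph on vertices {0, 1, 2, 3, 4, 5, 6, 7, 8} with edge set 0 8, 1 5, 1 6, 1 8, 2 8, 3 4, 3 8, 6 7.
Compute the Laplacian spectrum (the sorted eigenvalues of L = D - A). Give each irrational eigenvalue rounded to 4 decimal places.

[0, 0.2427, 0.5371, 0.6893, 1, 2.1297, 2.4166, 3.6434, 5.3411]

Reading degrees in the order [0, 1, 2, 3, 4, 5, 6, 7, 8] gives [1, 3, 1, 2, 1, 1, 2, 1, 4]; set D = diag(1, 3, 1, 2, 1, 1, 2, 1, 4) and form L = D - A. Since every row of L sums to 0, the all-ones vector is in the kernel and 0 is an eigenvalue. The largest eigenvalue, 5.3411, is at most the vertex count 9.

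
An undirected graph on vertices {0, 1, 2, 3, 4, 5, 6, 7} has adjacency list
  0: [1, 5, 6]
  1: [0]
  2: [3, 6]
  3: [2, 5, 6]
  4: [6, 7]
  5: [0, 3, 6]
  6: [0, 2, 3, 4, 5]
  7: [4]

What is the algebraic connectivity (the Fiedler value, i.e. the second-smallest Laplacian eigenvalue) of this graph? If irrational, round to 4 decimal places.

Each diagonal entry of L is the vertex degree and each off-diagonal entry is -1 where an edge is present, 0 otherwise; in the order [0, 1, 2, 3, 4, 5, 6, 7] the diagonal is [3, 1, 2, 3, 2, 3, 5, 1]. The smallest Laplacian eigenvalue is always 0. The next one, lambda_2 = 0.4149, measures how hard the graph is to disconnect: larger values mean better connectivity.

0.4149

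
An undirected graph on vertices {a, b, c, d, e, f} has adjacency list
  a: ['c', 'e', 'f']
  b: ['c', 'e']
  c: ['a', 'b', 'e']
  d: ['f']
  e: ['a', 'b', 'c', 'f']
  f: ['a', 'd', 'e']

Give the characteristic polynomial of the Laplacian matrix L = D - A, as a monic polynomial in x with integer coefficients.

Reading degrees in the order [a, b, c, d, e, f] gives [3, 2, 3, 1, 4, 3]; set D = diag(3, 2, 3, 1, 4, 3) and form L = D - A. Computing det(xI - L) by cofactor expansion (or equivalently via sum-over-permutations) gives x^6 - 16x^5 + 96x^4 - 264x^3 + 320x^2 - 126x. The coefficient of x^5 equals -trace(L) = -16, matching the sum of degrees. By the matrix-tree theorem the graph has (1/6) * product of the nonzero eigenvalues = 21 spanning trees.

x^6 - 16x^5 + 96x^4 - 264x^3 + 320x^2 - 126x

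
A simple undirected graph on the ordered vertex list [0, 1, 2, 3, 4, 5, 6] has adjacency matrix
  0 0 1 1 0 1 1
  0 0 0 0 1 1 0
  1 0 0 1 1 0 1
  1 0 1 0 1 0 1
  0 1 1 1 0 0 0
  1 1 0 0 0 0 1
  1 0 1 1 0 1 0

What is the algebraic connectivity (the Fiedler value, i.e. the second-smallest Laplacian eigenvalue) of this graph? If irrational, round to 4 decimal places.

1.5858

With the vertex order [0, 1, 2, 3, 4, 5, 6], the degrees are [4, 2, 4, 4, 3, 3, 4], giving D = diag(4, 2, 4, 4, 3, 3, 4) and L = D - A. The sorted Laplacian eigenvalues are [0, 1.5858, 2.2679, 4.4142, 5, 5, 5.7321]; the algebraic connectivity is the second entry, 1.5858.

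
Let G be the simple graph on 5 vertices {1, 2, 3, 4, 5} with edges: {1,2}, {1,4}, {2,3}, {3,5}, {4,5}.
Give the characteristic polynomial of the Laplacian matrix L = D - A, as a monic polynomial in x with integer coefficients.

x^5 - 10x^4 + 35x^3 - 50x^2 + 25x

Each diagonal entry of L is the vertex degree and each off-diagonal entry is -1 where an edge is present, 0 otherwise; in the order [1, 2, 3, 4, 5] the diagonal is [2, 2, 2, 2, 2]. Computing det(xI - L) by cofactor expansion (or equivalently via sum-over-permutations) gives x^5 - 10x^4 + 35x^3 - 50x^2 + 25x. Since p(0) = det(-L) = 0, x divides p(x).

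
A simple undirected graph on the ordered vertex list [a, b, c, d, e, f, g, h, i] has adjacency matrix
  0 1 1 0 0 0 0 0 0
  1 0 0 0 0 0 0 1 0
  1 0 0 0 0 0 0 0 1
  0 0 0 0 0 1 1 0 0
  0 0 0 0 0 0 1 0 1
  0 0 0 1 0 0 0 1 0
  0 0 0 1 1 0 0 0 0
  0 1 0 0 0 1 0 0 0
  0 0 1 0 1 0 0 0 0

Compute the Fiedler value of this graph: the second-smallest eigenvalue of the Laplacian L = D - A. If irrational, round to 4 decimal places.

0.4679

With the vertex order [a, b, c, d, e, f, g, h, i], the degrees are [2, 2, 2, 2, 2, 2, 2, 2, 2], giving D = diag(2, 2, 2, 2, 2, 2, 2, 2, 2) and L = D - A. The smallest Laplacian eigenvalue is always 0. The next one, lambda_2 = 0.4679, measures how hard the graph is to disconnect: larger values mean better connectivity.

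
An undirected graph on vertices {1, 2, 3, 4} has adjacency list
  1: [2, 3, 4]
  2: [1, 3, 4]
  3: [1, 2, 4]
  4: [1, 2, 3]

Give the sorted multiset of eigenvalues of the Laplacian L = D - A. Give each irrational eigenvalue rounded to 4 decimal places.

[0, 4, 4, 4]

Each diagonal entry of L is the vertex degree and each off-diagonal entry is -1 where an edge is present, 0 otherwise; in the order [1, 2, 3, 4] the diagonal is [3, 3, 3, 3]. Diagonalising L (or applying a numerical eigensolver to the 4x4 matrix) gives the spectrum above. There is one zero in the spectrum, matching the 1 component.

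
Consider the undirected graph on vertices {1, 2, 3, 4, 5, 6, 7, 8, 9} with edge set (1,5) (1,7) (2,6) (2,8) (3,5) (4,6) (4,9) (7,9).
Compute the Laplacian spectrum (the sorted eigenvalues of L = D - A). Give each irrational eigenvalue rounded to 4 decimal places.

[0, 0.1206, 0.4679, 1, 1.6527, 2.3473, 3, 3.5321, 3.8794]

Each diagonal entry of L is the vertex degree and each off-diagonal entry is -1 where an edge is present, 0 otherwise; in the order [1, 2, 3, 4, 5, 6, 7, 8, 9] the diagonal is [2, 2, 1, 2, 2, 2, 2, 1, 2]. The multiplicity of 0 as a Laplacian eigenvalue equals the number of connected components. The single zero eigenvalue shows the graph is connected. The largest eigenvalue, 3.8794, is at most the vertex count 9. By the matrix-tree theorem the graph has (1/9) * product of the nonzero eigenvalues = 1 spanning tree.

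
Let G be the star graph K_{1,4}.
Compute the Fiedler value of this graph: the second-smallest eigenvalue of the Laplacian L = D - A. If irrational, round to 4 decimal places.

1

The graph has 5 vertices and degree multiset [4, 1, 1, 1, 1]; D is the diagonal matrix of degrees and L = D - A. The sorted Laplacian eigenvalues are [0, 1, 1, 1, 5]; the algebraic connectivity is the second entry, 1. By the matrix-tree theorem the graph has (1/5) * product of the nonzero eigenvalues = 1 spanning tree. There is one zero in the spectrum, matching the 1 component.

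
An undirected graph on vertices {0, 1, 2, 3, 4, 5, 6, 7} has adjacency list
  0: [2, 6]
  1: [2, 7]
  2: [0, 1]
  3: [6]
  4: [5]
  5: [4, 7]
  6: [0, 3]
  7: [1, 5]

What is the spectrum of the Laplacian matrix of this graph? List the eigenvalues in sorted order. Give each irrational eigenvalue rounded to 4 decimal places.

[0, 0.1522, 0.5858, 1.2346, 2, 2.7654, 3.4142, 3.8478]

Each diagonal entry of L is the vertex degree and each off-diagonal entry is -1 where an edge is present, 0 otherwise; in the order [0, 1, 2, 3, 4, 5, 6, 7] the diagonal is [2, 2, 2, 1, 1, 2, 2, 2]. L is symmetric positive semidefinite, so every eigenvalue is real and nonnegative. The largest eigenvalue, 3.8478, is at most the vertex count 8.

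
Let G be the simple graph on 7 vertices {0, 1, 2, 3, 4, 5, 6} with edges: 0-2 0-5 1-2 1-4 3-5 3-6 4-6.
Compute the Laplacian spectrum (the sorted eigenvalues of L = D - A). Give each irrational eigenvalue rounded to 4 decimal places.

[0, 0.7530, 0.7530, 2.4450, 2.4450, 3.8019, 3.8019]

Each diagonal entry of L is the vertex degree and each off-diagonal entry is -1 where an edge is present, 0 otherwise; in the order [0, 1, 2, 3, 4, 5, 6] the diagonal is [2, 2, 2, 2, 2, 2, 2]. L is symmetric positive semidefinite, so every eigenvalue is real and nonnegative.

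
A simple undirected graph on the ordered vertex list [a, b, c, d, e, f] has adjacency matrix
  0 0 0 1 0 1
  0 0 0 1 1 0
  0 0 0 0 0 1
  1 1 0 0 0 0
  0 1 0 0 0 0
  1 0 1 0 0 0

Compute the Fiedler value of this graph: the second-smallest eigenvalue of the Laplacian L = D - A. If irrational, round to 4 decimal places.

With the vertex order [a, b, c, d, e, f], the degrees are [2, 2, 1, 2, 1, 2], giving D = diag(2, 2, 1, 2, 1, 2) and L = D - A. The smallest Laplacian eigenvalue is always 0. The next one, lambda_2 = 0.2679, measures how hard the graph is to disconnect: larger values mean better connectivity. By the matrix-tree theorem the graph has (1/6) * product of the nonzero eigenvalues = 1 spanning tree. The eigenvalues sum to 10, which equals trace(L) = 2|E|.

0.2679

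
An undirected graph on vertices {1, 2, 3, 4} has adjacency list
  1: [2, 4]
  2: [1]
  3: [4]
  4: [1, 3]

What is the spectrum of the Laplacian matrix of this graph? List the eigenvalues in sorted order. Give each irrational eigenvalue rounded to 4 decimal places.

Reading degrees in the order [1, 2, 3, 4] gives [2, 1, 1, 2]; set D = diag(2, 1, 1, 2) and form L = D - A. Diagonalising L (or applying a numerical eigensolver to the 4x4 matrix) gives the spectrum above. The eigenvalues sum to 6, which equals trace(L) = 2|E|.

[0, 0.5858, 2, 3.4142]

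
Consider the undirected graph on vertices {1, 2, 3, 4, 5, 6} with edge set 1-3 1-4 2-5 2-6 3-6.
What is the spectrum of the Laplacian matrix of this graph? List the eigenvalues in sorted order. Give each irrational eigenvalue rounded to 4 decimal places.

[0, 0.2679, 1, 2, 3, 3.7321]

With the vertex order [1, 2, 3, 4, 5, 6], the degrees are [2, 2, 2, 1, 1, 2], giving D = diag(2, 2, 2, 1, 1, 2) and L = D - A. L is symmetric positive semidefinite, so every eigenvalue is real and nonnegative. The largest eigenvalue, 3.7321, is at most the vertex count 6.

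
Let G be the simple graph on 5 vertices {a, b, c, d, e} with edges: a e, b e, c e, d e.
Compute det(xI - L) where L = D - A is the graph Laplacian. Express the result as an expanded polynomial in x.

Reading degrees in the order [a, b, c, d, e] gives [1, 1, 1, 1, 4]; set D = diag(1, 1, 1, 1, 4) and form L = D - A. Computing det(xI - L) by cofactor expansion (or equivalently via sum-over-permutations) gives x^5 - 8x^4 + 18x^3 - 16x^2 + 5x. The coefficient of x^4 equals -trace(L) = -8, matching the sum of degrees. The eigenvalues sum to 8, which equals trace(L) = 2|E|.

x^5 - 8x^4 + 18x^3 - 16x^2 + 5x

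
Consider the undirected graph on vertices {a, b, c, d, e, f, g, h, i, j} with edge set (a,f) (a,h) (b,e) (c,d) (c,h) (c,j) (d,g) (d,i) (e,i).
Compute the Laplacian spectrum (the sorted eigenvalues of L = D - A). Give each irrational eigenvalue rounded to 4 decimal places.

[0, 0.1487, 0.3820, 0.6496, 1.3820, 1.4400, 2.6180, 3.0561, 3.6180, 4.7056]

Reading degrees in the order [a, b, c, d, e, f, g, h, i, j] gives [2, 1, 3, 3, 2, 1, 1, 2, 2, 1]; set D = diag(2, 1, 3, 3, 2, 1, 1, 2, 2, 1) and form L = D - A. The multiplicity of 0 as a Laplacian eigenvalue equals the number of connected components.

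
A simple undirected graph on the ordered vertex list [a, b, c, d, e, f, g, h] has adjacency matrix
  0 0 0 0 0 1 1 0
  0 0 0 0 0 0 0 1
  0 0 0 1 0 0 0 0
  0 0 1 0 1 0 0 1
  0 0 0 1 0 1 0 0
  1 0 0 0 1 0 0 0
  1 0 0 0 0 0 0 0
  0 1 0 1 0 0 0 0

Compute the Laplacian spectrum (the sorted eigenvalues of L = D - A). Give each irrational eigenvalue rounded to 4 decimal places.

[0, 0.1864, 0.5858, 1, 2, 2.4707, 3.4142, 4.3429]

With the vertex order [a, b, c, d, e, f, g, h], the degrees are [2, 1, 1, 3, 2, 2, 1, 2], giving D = diag(2, 1, 1, 3, 2, 2, 1, 2) and L = D - A. Diagonalising L (or applying a numerical eigensolver to the 8x8 matrix) gives the spectrum above. The single zero eigenvalue shows the graph is connected. The largest eigenvalue, 4.3429, is at most the vertex count 8.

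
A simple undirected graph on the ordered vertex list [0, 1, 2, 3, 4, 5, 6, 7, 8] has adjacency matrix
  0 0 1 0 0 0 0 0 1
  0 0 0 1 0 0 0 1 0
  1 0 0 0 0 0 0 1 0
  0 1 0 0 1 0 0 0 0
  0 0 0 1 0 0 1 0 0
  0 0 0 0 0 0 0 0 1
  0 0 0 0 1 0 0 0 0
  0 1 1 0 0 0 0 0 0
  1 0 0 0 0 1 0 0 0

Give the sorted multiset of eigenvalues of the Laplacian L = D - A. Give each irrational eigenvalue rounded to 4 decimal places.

[0, 0.1206, 0.4679, 1, 1.6527, 2.3473, 3, 3.5321, 3.8794]

Each diagonal entry of L is the vertex degree and each off-diagonal entry is -1 where an edge is present, 0 otherwise; in the order [0, 1, 2, 3, 4, 5, 6, 7, 8] the diagonal is [2, 2, 2, 2, 2, 1, 1, 2, 2]. Since every row of L sums to 0, the all-ones vector is in the kernel and 0 is an eigenvalue. The single zero eigenvalue shows the graph is connected. The eigenvalues sum to 16, which equals trace(L) = 2|E|.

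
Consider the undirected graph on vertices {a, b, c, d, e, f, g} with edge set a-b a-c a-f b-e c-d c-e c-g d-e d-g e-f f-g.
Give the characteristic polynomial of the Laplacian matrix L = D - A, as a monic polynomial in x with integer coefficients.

x^7 - 22x^6 + 195x^5 - 890x^4 + 2200x^3 - 2780x^2 + 1393x

With the vertex order [a, b, c, d, e, f, g], the degrees are [3, 2, 4, 3, 4, 3, 3], giving D = diag(3, 2, 4, 3, 4, 3, 3) and L = D - A. Computing det(xI - L) by cofactor expansion (or equivalently via sum-over-permutations) gives x^7 - 22x^6 + 195x^5 - 890x^4 + 2200x^3 - 2780x^2 + 1393x. The coefficient of x^6 equals -trace(L) = -22, matching the sum of degrees. The eigenvalues sum to 22, which equals trace(L) = 2|E|. There is one zero in the spectrum, matching the 1 component.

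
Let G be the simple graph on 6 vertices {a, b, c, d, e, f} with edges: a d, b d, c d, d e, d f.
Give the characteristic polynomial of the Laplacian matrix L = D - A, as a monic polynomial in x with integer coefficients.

x^6 - 10x^5 + 30x^4 - 40x^3 + 25x^2 - 6x

Each diagonal entry of L is the vertex degree and each off-diagonal entry is -1 where an edge is present, 0 otherwise; in the order [a, b, c, d, e, f] the diagonal is [1, 1, 1, 5, 1, 1]. Computing det(xI - L) by cofactor expansion (or equivalently via sum-over-permutations) gives x^6 - 10x^5 + 30x^4 - 40x^3 + 25x^2 - 6x. The coefficient of x^5 equals -trace(L) = -10, matching the sum of degrees.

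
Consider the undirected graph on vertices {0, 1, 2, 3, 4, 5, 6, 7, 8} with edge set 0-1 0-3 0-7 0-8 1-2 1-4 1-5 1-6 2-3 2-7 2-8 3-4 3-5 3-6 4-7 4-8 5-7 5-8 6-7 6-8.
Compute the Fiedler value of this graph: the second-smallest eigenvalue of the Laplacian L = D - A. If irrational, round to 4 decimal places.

4

Reading degrees in the order [0, 1, 2, 3, 4, 5, 6, 7, 8] gives [4, 5, 4, 5, 4, 4, 4, 5, 5]; set D = diag(4, 5, 4, 5, 4, 4, 4, 5, 5) and form L = D - A. The smallest Laplacian eigenvalue is always 0. The next one, lambda_2 = 4, measures how hard the graph is to disconnect: larger values mean better connectivity. By the matrix-tree theorem the graph has (1/9) * product of the nonzero eigenvalues = 32000 spanning trees.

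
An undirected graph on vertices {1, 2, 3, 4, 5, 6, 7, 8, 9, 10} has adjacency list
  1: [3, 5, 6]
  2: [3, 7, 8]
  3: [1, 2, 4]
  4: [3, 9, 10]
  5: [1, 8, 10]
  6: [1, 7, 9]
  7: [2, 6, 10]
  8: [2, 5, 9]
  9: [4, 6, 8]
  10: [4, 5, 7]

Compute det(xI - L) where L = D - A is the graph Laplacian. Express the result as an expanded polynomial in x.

x^10 - 30x^9 + 390x^8 - 2880x^7 + 13305x^6 - 39882x^5 + 77640x^4 - 94800x^3 + 66000x^2 - 20000x

With the vertex order [1, 2, 3, 4, 5, 6, 7, 8, 9, 10], the degrees are [3, 3, 3, 3, 3, 3, 3, 3, 3, 3], giving D = diag(3, 3, 3, 3, 3, 3, 3, 3, 3, 3) and L = D - A. L has integer entries, so p(x) = det(xI - L) has integer coefficients. Expanding the determinant yields x^10 - 30x^9 + 390x^8 - 2880x^7 + 13305x^6 - 39882x^5 + 77640x^4 - 94800x^3 + 66000x^2 - 20000x. The coefficient of x^9 equals -trace(L) = -30, matching the sum of degrees.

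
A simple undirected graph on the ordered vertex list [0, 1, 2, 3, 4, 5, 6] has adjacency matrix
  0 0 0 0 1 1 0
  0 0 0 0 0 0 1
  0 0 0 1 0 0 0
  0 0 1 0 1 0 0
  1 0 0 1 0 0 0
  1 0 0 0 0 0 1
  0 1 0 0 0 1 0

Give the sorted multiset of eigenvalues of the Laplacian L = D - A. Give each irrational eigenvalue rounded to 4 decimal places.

[0, 0.1981, 0.7530, 1.5550, 2.4450, 3.2470, 3.8019]

Each diagonal entry of L is the vertex degree and each off-diagonal entry is -1 where an edge is present, 0 otherwise; in the order [0, 1, 2, 3, 4, 5, 6] the diagonal is [2, 1, 1, 2, 2, 2, 2]. Since every row of L sums to 0, the all-ones vector is in the kernel and 0 is an eigenvalue. The single zero eigenvalue shows the graph is connected. The eigenvalues sum to 12, which equals trace(L) = 2|E|.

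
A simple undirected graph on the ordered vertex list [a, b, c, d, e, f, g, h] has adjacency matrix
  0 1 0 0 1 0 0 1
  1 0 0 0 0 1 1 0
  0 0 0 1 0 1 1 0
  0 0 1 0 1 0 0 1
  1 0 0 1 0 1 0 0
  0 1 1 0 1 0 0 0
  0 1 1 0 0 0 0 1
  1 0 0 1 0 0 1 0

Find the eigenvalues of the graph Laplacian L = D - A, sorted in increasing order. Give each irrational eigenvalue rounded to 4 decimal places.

With the vertex order [a, b, c, d, e, f, g, h], the degrees are [3, 3, 3, 3, 3, 3, 3, 3], giving D = diag(3, 3, 3, 3, 3, 3, 3, 3) and L = D - A. L is symmetric positive semidefinite, so every eigenvalue is real and nonnegative. The single zero eigenvalue shows the graph is connected. The largest eigenvalue, 6, is at most the vertex count 8.

[0, 2, 2, 2, 4, 4, 4, 6]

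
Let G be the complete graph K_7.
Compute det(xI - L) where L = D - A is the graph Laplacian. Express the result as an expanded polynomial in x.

x^7 - 42x^6 + 735x^5 - 6860x^4 + 36015x^3 - 100842x^2 + 117649x

The graph has 7 vertices and degree multiset [6, 6, 6, 6, 6, 6, 6]; D is the diagonal matrix of degrees and L = D - A. Computing det(xI - L) by cofactor expansion (or equivalently via sum-over-permutations) gives x^7 - 42x^6 + 735x^5 - 6860x^4 + 36015x^3 - 100842x^2 + 117649x. The coefficient of x^6 equals -trace(L) = -42, matching the sum of degrees. The largest eigenvalue, 7, is at most the vertex count 7. There is one zero in the spectrum, matching the 1 component.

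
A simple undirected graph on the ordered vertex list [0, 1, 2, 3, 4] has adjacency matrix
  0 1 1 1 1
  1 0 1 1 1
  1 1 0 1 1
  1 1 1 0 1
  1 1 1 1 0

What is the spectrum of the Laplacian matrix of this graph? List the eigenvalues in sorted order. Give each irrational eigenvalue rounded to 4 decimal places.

Each diagonal entry of L is the vertex degree and each off-diagonal entry is -1 where an edge is present, 0 otherwise; in the order [0, 1, 2, 3, 4] the diagonal is [4, 4, 4, 4, 4]. L is symmetric positive semidefinite, so every eigenvalue is real and nonnegative. There is one zero in the spectrum, matching the 1 component.

[0, 5, 5, 5, 5]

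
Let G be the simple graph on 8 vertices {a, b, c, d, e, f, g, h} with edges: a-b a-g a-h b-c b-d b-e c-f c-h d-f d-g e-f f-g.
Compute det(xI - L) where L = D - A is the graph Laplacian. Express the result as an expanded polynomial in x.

Each diagonal entry of L is the vertex degree and each off-diagonal entry is -1 where an edge is present, 0 otherwise; in the order [a, b, c, d, e, f, g, h] the diagonal is [3, 4, 3, 3, 2, 4, 3, 2]. Computing det(xI - L) by cofactor expansion (or equivalently via sum-over-permutations) gives x^8 - 24x^7 + 238x^6 - 1262x^5 + 3857x^4 - 6778x^3 + 6323x^2 - 2408x. The coefficient of x^7 equals -trace(L) = -24, matching the sum of degrees. There is one zero in the spectrum, matching the 1 component.

x^8 - 24x^7 + 238x^6 - 1262x^5 + 3857x^4 - 6778x^3 + 6323x^2 - 2408x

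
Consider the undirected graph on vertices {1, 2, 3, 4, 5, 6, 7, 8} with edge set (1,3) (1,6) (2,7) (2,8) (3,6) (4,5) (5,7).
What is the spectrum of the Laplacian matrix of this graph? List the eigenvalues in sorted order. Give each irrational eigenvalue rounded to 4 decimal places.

Each diagonal entry of L is the vertex degree and each off-diagonal entry is -1 where an edge is present, 0 otherwise; in the order [1, 2, 3, 4, 5, 6, 7, 8] the diagonal is [2, 2, 2, 1, 2, 2, 2, 1]. Diagonalising L (or applying a numerical eigensolver to the 8x8 matrix) gives the spectrum above. The 2 zero eigenvalues correspond to the 2 connected components. There are 2 zeros in the spectrum, matching the 2 components.

[0, 0, 0.3820, 1.3820, 2.6180, 3, 3, 3.6180]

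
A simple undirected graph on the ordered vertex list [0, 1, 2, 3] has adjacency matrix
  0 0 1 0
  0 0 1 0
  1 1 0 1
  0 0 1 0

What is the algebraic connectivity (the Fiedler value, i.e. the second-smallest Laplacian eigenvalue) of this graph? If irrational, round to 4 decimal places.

Reading degrees in the order [0, 1, 2, 3] gives [1, 1, 3, 1]; set D = diag(1, 1, 3, 1) and form L = D - A. The sorted Laplacian eigenvalues are [0, 1, 1, 4]; the algebraic connectivity is the second entry, 1. The largest eigenvalue, 4, is at most the vertex count 4.

1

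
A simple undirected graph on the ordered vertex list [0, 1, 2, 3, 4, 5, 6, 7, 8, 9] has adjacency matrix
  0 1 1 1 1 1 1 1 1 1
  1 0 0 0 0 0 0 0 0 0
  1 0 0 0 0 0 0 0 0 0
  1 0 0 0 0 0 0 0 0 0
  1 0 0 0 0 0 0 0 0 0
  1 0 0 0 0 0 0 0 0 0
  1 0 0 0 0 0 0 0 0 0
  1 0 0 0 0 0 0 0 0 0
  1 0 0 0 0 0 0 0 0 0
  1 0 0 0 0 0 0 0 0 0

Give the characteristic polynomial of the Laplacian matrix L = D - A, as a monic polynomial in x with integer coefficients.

Reading degrees in the order [0, 1, 2, 3, 4, 5, 6, 7, 8, 9] gives [9, 1, 1, 1, 1, 1, 1, 1, 1, 1]; set D = diag(9, 1, 1, 1, 1, 1, 1, 1, 1, 1) and form L = D - A. The eigenvalues of L are [0, 1, 1, 1, 1, 1, 1, 1, 1, 10]; the characteristic polynomial is the product of (x - lambda_i), which multiplies out to x^10 - 18x^9 + 108x^8 - 336x^7 + 630x^6 - 756x^5 + 588x^4 - 288x^3 + 81x^2 - 10x. Since p(0) = det(-L) = 0, x divides p(x). The largest eigenvalue, 10, is at most the vertex count 10. There is one zero in the spectrum, matching the 1 component.

x^10 - 18x^9 + 108x^8 - 336x^7 + 630x^6 - 756x^5 + 588x^4 - 288x^3 + 81x^2 - 10x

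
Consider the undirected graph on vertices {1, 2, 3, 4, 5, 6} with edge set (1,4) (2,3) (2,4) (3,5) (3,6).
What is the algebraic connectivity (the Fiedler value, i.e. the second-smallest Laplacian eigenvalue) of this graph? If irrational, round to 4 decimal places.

0.3249

Reading degrees in the order [1, 2, 3, 4, 5, 6] gives [1, 2, 3, 2, 1, 1]; set D = diag(1, 2, 3, 2, 1, 1) and form L = D - A. The smallest Laplacian eigenvalue is always 0. The next one, lambda_2 = 0.3249, measures how hard the graph is to disconnect: larger values mean better connectivity. The largest eigenvalue, 4.2143, is at most the vertex count 6.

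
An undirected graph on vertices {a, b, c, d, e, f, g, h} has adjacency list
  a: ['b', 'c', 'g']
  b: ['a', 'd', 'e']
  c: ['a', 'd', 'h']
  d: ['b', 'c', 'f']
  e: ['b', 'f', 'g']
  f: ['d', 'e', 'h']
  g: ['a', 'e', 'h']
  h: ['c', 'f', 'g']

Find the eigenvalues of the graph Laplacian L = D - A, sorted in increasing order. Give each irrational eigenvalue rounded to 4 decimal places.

With the vertex order [a, b, c, d, e, f, g, h], the degrees are [3, 3, 3, 3, 3, 3, 3, 3], giving D = diag(3, 3, 3, 3, 3, 3, 3, 3) and L = D - A. L is symmetric positive semidefinite, so every eigenvalue is real and nonnegative. The single zero eigenvalue shows the graph is connected. The largest eigenvalue, 6, is at most the vertex count 8.

[0, 2, 2, 2, 4, 4, 4, 6]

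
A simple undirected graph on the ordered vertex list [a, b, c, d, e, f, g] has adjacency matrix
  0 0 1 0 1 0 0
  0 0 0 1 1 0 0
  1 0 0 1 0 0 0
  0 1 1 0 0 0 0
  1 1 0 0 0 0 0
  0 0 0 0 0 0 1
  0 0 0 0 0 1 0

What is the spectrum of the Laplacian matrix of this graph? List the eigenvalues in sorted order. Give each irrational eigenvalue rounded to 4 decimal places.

[0, 0, 1.3820, 1.3820, 2, 3.6180, 3.6180]

Each diagonal entry of L is the vertex degree and each off-diagonal entry is -1 where an edge is present, 0 otherwise; in the order [a, b, c, d, e, f, g] the diagonal is [2, 2, 2, 2, 2, 1, 1]. L is symmetric positive semidefinite, so every eigenvalue is real and nonnegative. The 2 zero eigenvalues correspond to the 2 connected components. There are 2 zeros in the spectrum, matching the 2 components.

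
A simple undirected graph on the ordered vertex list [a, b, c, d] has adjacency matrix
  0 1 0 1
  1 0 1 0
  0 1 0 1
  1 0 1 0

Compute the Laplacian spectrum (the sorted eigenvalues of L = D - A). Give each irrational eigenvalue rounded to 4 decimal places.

[0, 2, 2, 4]

Reading degrees in the order [a, b, c, d] gives [2, 2, 2, 2]; set D = diag(2, 2, 2, 2) and form L = D - A. Since every row of L sums to 0, the all-ones vector is in the kernel and 0 is an eigenvalue. The eigenvalues sum to 8, which equals trace(L) = 2|E|.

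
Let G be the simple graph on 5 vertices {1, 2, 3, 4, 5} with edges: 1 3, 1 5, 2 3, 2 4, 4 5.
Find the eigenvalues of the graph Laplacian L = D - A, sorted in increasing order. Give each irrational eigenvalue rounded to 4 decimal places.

Each diagonal entry of L is the vertex degree and each off-diagonal entry is -1 where an edge is present, 0 otherwise; in the order [1, 2, 3, 4, 5] the diagonal is [2, 2, 2, 2, 2]. Diagonalising L (or applying a numerical eigensolver to the 5x5 matrix) gives the spectrum above. There is one zero in the spectrum, matching the 1 component.

[0, 1.3820, 1.3820, 3.6180, 3.6180]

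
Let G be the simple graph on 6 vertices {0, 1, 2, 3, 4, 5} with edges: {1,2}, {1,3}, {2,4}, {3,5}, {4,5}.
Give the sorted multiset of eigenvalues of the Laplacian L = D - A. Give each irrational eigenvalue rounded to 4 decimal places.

Each diagonal entry of L is the vertex degree and each off-diagonal entry is -1 where an edge is present, 0 otherwise; in the order [0, 1, 2, 3, 4, 5] the diagonal is [0, 2, 2, 2, 2, 2]. The multiplicity of 0 as a Laplacian eigenvalue equals the number of connected components. The 2 zero eigenvalues correspond to the 2 connected components. The largest eigenvalue, 3.6180, is at most the vertex count 6.

[0, 0, 1.3820, 1.3820, 3.6180, 3.6180]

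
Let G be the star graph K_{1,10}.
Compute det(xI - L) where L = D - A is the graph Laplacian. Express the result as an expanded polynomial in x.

x^11 - 20x^10 + 135x^9 - 480x^8 + 1050x^7 - 1512x^6 + 1470x^5 - 960x^4 + 405x^3 - 100x^2 + 11x

The graph has 11 vertices and degree multiset [10, 1, 1, 1, 1, 1, 1, 1, 1, 1, 1]; D is the diagonal matrix of degrees and L = D - A. L has integer entries, so p(x) = det(xI - L) has integer coefficients. Expanding the determinant yields x^11 - 20x^10 + 135x^9 - 480x^8 + 1050x^7 - 1512x^6 + 1470x^5 - 960x^4 + 405x^3 - 100x^2 + 11x. The constant term is 0 because L is singular (the all-ones vector lies in its kernel). There is one zero in the spectrum, matching the 1 component.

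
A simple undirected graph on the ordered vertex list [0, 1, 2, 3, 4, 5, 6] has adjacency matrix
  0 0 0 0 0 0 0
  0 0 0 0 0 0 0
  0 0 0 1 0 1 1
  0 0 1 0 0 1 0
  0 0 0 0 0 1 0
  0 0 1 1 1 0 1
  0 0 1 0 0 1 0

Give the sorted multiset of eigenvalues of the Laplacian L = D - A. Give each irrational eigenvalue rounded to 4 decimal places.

[0, 0, 0, 1, 2, 4, 5]

Each diagonal entry of L is the vertex degree and each off-diagonal entry is -1 where an edge is present, 0 otherwise; in the order [0, 1, 2, 3, 4, 5, 6] the diagonal is [0, 0, 3, 2, 1, 4, 2]. L is symmetric positive semidefinite, so every eigenvalue is real and nonnegative. The 3 zero eigenvalues correspond to the 3 connected components. The largest eigenvalue, 5, is at most the vertex count 7. There are 3 zeros in the spectrum, matching the 3 components.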